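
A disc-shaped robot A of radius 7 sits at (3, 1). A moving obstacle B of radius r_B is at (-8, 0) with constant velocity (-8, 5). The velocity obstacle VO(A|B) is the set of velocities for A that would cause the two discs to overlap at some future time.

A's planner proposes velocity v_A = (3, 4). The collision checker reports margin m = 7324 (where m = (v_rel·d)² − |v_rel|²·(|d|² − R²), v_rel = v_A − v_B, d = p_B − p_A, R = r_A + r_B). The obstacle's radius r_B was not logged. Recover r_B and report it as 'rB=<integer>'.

m = 7324
d = (-11, -1);  v_rel = (11, -1),  |v_rel|² = 122
v_rel×d = (11)·(-1) − (-1)·(-11) = -22
since m = R²·122 − (-22)²:  R² = (484 + 7324) / 122 = 64
R = √64 = 8  ⇒  r_B = 8 − 7 = 1

rB=1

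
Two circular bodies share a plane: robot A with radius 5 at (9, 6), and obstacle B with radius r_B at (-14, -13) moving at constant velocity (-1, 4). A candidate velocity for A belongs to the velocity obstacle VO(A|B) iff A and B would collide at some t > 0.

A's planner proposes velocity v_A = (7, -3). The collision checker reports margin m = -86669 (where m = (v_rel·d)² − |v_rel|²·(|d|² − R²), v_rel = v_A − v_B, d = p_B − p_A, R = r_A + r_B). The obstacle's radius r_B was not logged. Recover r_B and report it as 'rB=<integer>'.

m = -86669
d = (-23, -19);  v_rel = (8, -7),  |v_rel|² = 113
v_rel×d = (8)·(-19) − (-7)·(-23) = -313
since m = R²·113 − (-313)²:  R² = (97969 + -86669) / 113 = 100
R = √100 = 10  ⇒  r_B = 10 − 5 = 5

rB=5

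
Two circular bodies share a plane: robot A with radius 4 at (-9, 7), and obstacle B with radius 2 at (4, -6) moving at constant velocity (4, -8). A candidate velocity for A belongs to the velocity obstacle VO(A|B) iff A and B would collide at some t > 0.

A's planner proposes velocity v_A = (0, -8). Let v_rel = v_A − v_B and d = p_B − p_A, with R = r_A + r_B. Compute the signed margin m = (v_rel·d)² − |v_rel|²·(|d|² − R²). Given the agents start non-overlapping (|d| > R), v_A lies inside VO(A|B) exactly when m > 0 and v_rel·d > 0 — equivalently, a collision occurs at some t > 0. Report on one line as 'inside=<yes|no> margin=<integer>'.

d = (13, -13),  |d|² = 338;  R = 4+2 = 6,  c = 338−6² = 302
v_rel = (-4, 0),  |v_rel|² = 16;  v_rel·d = (-4)·(13) + (0)·(-13) = -52
16·t² + 104·t + 302 = 0  ⇒  m = (-52)² − 16·302 = -2128
m = -2128 < 0,  v_rel·d = -52 < 0  ⇒  outside

inside=no margin=-2128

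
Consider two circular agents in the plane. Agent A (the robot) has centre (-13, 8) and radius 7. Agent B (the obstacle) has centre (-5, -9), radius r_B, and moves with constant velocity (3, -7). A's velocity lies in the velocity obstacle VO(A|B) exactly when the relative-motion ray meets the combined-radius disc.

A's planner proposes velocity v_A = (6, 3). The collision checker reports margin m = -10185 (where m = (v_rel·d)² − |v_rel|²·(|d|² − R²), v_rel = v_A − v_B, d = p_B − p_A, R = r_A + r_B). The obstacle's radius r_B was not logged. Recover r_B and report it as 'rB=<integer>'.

m = -10185
d = (8, -17);  v_rel = (3, 10),  |v_rel|² = 109
v_rel×d = (3)·(-17) − (10)·(8) = -131
since m = R²·109 − (-131)²:  R² = (17161 + -10185) / 109 = 64
R = √64 = 8  ⇒  r_B = 8 − 7 = 1

rB=1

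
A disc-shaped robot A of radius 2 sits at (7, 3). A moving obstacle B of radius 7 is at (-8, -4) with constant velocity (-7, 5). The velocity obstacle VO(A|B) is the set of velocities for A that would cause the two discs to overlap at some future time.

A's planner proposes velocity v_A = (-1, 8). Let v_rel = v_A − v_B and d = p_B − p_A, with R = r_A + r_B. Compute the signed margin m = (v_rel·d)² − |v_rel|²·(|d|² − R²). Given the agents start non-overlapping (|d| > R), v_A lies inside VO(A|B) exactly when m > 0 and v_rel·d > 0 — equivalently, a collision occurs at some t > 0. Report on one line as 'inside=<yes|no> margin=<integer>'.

d = (-15, -7),  |d|² = 274;  R = 2+7 = 9,  c = 274−9² = 193
v_rel = (6, 3),  |v_rel|² = 45;  v_rel·d = (6)·(-15) + (3)·(-7) = -111
45·t² + 222·t + 193 = 0  ⇒  m = (-111)² − 45·193 = 3636
m = 3636 > 0,  v_rel·d = -111 < 0  ⇒  outside

inside=no margin=3636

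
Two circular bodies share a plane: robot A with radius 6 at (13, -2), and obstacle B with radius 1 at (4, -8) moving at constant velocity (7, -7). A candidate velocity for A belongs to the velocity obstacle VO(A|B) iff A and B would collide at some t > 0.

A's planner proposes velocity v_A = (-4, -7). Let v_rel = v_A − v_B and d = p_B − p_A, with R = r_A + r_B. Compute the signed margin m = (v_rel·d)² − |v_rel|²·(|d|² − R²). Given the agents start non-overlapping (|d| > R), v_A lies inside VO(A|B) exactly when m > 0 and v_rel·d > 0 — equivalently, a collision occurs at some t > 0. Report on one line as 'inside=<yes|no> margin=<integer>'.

d = (-9, -6),  |d|² = 117;  R = 6+1 = 7,  c = 117−7² = 68
v_rel = (-11, 0),  |v_rel|² = 121;  v_rel·d = (-11)·(-9) + (0)·(-6) = 99
121·t² − 198·t + 68 = 0  ⇒  m = 99² − 121·68 = 1573
m = 1573 > 0,  v_rel·d = 99 > 0  ⇒  inside

inside=yes margin=1573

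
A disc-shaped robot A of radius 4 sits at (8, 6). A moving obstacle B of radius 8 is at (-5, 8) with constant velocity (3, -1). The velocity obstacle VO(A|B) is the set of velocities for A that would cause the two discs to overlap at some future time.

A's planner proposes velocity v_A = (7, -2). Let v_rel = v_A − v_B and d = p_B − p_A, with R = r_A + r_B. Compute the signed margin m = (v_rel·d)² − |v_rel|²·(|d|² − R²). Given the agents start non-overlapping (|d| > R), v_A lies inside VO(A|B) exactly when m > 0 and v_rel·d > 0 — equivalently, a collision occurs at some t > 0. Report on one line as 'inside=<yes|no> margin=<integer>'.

d = (-13, 2),  |d|² = 173;  R = 4+8 = 12,  c = 173−12² = 29
v_rel = (4, -1),  |v_rel|² = 17;  v_rel·d = (4)·(-13) + (-1)·(2) = -54
17·t² + 108·t + 29 = 0  ⇒  m = (-54)² − 17·29 = 2423
m = 2423 > 0,  v_rel·d = -54 < 0  ⇒  outside

inside=no margin=2423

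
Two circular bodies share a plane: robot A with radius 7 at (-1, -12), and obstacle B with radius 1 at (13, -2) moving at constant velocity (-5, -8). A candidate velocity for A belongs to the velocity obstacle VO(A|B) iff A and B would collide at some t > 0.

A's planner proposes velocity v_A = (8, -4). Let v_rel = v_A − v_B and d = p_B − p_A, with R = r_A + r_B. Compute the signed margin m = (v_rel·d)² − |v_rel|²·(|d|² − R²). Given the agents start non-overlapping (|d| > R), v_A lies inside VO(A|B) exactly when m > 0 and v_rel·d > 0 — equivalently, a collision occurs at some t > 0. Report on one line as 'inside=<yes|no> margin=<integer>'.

d = (14, 10),  |d|² = 296;  R = 7+1 = 8,  c = 296−8² = 232
v_rel = (13, 4),  |v_rel|² = 185;  v_rel·d = (13)·(14) + (4)·(10) = 222
185·t² − 444·t + 232 = 0  ⇒  m = 222² − 185·232 = 6364
m = 6364 > 0,  v_rel·d = 222 > 0  ⇒  inside

inside=yes margin=6364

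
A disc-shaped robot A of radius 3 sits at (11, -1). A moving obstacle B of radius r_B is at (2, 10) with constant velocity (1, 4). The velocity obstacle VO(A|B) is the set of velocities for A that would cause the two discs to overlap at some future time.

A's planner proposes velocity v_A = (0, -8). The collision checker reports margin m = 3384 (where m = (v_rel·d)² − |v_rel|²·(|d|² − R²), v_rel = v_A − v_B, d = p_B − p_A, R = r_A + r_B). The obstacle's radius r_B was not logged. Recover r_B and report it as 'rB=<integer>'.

m = 3384
d = (-9, 11);  v_rel = (-1, -12),  |v_rel|² = 145
v_rel×d = (-1)·(11) − (-12)·(-9) = -119
since m = R²·145 − (-119)²:  R² = (14161 + 3384) / 145 = 121
R = √121 = 11  ⇒  r_B = 11 − 3 = 8

rB=8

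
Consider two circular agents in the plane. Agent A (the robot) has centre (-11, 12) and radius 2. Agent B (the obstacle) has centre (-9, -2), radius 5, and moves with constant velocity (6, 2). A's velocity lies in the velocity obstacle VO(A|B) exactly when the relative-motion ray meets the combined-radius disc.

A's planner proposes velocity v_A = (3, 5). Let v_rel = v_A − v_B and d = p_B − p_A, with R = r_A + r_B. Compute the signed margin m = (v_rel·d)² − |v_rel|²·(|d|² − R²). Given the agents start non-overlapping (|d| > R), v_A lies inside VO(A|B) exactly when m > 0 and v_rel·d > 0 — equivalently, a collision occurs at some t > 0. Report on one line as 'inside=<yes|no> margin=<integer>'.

d = (2, -14),  |d|² = 200;  R = 2+5 = 7,  c = 200−7² = 151
v_rel = (-3, 3),  |v_rel|² = 18;  v_rel·d = (-3)·(2) + (3)·(-14) = -48
18·t² + 96·t + 151 = 0  ⇒  m = (-48)² − 18·151 = -414
m = -414 < 0,  v_rel·d = -48 < 0  ⇒  outside

inside=no margin=-414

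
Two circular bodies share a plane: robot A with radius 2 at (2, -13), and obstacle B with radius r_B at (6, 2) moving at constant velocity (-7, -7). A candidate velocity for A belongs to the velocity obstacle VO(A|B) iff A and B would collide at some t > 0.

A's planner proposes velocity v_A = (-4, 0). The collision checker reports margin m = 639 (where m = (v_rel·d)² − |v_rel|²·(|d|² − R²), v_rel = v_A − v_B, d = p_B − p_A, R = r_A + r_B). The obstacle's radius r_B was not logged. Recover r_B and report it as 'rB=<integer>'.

m = 639
d = (4, 15);  v_rel = (3, 7),  |v_rel|² = 58
v_rel×d = (3)·(15) − (7)·(4) = 17
since m = R²·58 − 17²:  R² = (289 + 639) / 58 = 16
R = √16 = 4  ⇒  r_B = 4 − 2 = 2

rB=2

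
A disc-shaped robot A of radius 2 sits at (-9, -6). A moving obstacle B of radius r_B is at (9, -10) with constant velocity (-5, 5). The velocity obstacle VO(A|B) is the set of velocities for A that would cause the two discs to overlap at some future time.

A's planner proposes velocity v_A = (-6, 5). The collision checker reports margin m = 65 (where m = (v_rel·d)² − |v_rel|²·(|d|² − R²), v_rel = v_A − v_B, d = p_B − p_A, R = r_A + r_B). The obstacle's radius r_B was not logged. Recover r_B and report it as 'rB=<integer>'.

m = 65
d = (18, -4);  v_rel = (-1, 0),  |v_rel|² = 1
v_rel×d = (-1)·(-4) − (0)·(18) = 4
since m = R²·1 − 4²:  R² = (16 + 65) / 1 = 81
R = √81 = 9  ⇒  r_B = 9 − 2 = 7

rB=7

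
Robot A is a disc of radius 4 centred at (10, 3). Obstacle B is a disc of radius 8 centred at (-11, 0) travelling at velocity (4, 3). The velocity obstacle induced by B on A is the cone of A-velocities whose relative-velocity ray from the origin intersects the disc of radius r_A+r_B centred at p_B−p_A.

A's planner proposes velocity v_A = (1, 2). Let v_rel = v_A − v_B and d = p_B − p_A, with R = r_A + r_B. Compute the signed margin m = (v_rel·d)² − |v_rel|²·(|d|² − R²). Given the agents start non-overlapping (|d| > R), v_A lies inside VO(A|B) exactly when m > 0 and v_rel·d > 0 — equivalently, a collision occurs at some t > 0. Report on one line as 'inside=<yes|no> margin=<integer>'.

d = (-21, -3),  |d|² = 450;  R = 4+8 = 12,  c = 450−12² = 306
v_rel = (-3, -1),  |v_rel|² = 10;  v_rel·d = (-3)·(-21) + (-1)·(-3) = 66
10·t² − 132·t + 306 = 0  ⇒  m = 66² − 10·306 = 1296
m = 1296 > 0,  v_rel·d = 66 > 0  ⇒  inside

inside=yes margin=1296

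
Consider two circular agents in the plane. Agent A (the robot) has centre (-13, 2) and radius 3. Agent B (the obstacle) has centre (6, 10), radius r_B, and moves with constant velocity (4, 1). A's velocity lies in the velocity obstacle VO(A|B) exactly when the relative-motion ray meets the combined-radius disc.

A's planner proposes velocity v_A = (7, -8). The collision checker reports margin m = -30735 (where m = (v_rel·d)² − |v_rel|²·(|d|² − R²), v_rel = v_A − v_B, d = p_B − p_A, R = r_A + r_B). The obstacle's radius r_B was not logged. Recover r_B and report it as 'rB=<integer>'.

m = -30735
d = (19, 8);  v_rel = (3, -9),  |v_rel|² = 90
v_rel×d = (3)·(8) − (-9)·(19) = 195
since m = R²·90 − 195²:  R² = (38025 + -30735) / 90 = 81
R = √81 = 9  ⇒  r_B = 9 − 3 = 6

rB=6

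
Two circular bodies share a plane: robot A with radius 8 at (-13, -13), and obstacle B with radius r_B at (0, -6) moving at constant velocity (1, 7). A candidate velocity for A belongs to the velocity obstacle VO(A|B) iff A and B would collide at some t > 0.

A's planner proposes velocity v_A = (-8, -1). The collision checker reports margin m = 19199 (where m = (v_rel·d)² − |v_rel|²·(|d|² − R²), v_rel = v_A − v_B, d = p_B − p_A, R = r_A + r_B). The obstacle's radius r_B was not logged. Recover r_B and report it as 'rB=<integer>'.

m = 19199
d = (13, 7);  v_rel = (-9, -8),  |v_rel|² = 145
v_rel×d = (-9)·(7) − (-8)·(13) = 41
since m = R²·145 − 41²:  R² = (1681 + 19199) / 145 = 144
R = √144 = 12  ⇒  r_B = 12 − 8 = 4

rB=4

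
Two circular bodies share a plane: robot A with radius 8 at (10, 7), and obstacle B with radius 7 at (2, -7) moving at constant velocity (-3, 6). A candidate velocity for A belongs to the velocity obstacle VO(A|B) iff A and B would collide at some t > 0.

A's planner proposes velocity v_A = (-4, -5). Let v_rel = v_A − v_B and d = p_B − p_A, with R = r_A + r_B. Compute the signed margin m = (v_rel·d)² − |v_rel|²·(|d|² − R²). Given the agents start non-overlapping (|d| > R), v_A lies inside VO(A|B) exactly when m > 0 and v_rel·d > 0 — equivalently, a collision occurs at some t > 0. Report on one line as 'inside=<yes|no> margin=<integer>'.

d = (-8, -14),  |d|² = 260;  R = 8+7 = 15,  c = 260−15² = 35
v_rel = (-1, -11),  |v_rel|² = 122;  v_rel·d = (-1)·(-8) + (-11)·(-14) = 162
122·t² − 324·t + 35 = 0  ⇒  m = 162² − 122·35 = 21974
m = 21974 > 0,  v_rel·d = 162 > 0  ⇒  inside

inside=yes margin=21974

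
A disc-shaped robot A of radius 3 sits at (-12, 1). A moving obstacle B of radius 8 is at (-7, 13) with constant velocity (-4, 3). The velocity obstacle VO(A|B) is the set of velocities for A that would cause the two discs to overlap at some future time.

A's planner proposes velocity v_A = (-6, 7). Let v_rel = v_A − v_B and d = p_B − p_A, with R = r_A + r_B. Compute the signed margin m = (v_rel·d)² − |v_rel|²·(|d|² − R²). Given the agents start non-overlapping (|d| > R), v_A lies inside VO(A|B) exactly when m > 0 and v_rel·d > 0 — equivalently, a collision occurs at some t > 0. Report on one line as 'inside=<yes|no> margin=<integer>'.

d = (5, 12),  |d|² = 169;  R = 3+8 = 11,  c = 169−11² = 48
v_rel = (-2, 4),  |v_rel|² = 20;  v_rel·d = (-2)·(5) + (4)·(12) = 38
20·t² − 76·t + 48 = 0  ⇒  m = 38² − 20·48 = 484
m = 484 > 0,  v_rel·d = 38 > 0  ⇒  inside

inside=yes margin=484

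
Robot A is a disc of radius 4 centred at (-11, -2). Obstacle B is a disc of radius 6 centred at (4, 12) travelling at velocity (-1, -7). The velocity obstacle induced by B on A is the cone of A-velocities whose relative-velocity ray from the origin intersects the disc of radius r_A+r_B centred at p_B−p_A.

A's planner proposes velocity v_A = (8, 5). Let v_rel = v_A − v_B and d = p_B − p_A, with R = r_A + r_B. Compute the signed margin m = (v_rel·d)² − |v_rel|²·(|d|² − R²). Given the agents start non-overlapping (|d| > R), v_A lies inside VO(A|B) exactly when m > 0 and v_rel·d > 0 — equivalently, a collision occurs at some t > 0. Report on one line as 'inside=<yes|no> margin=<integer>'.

d = (15, 14),  |d|² = 421;  R = 4+6 = 10,  c = 421−10² = 321
v_rel = (9, 12),  |v_rel|² = 225;  v_rel·d = (9)·(15) + (12)·(14) = 303
225·t² − 606·t + 321 = 0  ⇒  m = 303² − 225·321 = 19584
m = 19584 > 0,  v_rel·d = 303 > 0  ⇒  inside

inside=yes margin=19584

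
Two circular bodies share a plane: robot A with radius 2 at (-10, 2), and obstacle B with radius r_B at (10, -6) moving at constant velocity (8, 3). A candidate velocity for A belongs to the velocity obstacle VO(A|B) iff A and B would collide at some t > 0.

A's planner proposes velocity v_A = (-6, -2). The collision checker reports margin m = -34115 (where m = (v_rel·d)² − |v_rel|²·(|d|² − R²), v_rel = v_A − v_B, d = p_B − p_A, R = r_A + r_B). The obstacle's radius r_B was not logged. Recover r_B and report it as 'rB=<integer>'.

m = -34115
d = (20, -8);  v_rel = (-14, -5),  |v_rel|² = 221
v_rel×d = (-14)·(-8) − (-5)·(20) = 212
since m = R²·221 − 212²:  R² = (44944 + -34115) / 221 = 49
R = √49 = 7  ⇒  r_B = 7 − 2 = 5

rB=5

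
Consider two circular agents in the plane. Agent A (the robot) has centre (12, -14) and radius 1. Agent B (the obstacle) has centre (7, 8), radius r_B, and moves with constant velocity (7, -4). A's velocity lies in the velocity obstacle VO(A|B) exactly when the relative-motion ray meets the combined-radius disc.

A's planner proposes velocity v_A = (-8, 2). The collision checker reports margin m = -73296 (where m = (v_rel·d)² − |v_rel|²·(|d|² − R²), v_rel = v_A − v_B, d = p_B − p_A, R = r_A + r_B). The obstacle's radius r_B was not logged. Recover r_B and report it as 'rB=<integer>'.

m = -73296
d = (-5, 22);  v_rel = (-15, 6),  |v_rel|² = 261
v_rel×d = (-15)·(22) − (6)·(-5) = -300
since m = R²·261 − (-300)²:  R² = (90000 + -73296) / 261 = 64
R = √64 = 8  ⇒  r_B = 8 − 1 = 7

rB=7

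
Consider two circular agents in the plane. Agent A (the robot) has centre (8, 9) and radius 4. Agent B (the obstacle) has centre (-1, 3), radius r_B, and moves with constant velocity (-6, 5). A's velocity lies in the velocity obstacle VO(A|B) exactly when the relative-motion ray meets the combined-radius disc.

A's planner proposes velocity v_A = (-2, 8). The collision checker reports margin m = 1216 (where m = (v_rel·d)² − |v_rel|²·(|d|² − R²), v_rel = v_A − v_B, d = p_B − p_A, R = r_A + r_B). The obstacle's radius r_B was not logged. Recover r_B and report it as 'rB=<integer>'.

m = 1216
d = (-9, -6);  v_rel = (4, 3),  |v_rel|² = 25
v_rel×d = (4)·(-6) − (3)·(-9) = 3
since m = R²·25 − 3²:  R² = (9 + 1216) / 25 = 49
R = √49 = 7  ⇒  r_B = 7 − 4 = 3

rB=3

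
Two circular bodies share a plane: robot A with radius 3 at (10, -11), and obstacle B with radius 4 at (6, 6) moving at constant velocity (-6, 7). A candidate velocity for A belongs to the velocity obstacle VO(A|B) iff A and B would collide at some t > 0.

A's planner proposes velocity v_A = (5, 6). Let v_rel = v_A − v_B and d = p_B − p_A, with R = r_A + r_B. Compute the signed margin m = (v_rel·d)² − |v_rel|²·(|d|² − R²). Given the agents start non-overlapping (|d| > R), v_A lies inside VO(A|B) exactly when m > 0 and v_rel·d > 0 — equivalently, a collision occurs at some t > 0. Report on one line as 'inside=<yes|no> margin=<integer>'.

d = (-4, 17),  |d|² = 305;  R = 3+4 = 7,  c = 305−7² = 256
v_rel = (11, -1),  |v_rel|² = 122;  v_rel·d = (11)·(-4) + (-1)·(17) = -61
122·t² + 122·t + 256 = 0  ⇒  m = (-61)² − 122·256 = -27511
m = -27511 < 0,  v_rel·d = -61 < 0  ⇒  outside

inside=no margin=-27511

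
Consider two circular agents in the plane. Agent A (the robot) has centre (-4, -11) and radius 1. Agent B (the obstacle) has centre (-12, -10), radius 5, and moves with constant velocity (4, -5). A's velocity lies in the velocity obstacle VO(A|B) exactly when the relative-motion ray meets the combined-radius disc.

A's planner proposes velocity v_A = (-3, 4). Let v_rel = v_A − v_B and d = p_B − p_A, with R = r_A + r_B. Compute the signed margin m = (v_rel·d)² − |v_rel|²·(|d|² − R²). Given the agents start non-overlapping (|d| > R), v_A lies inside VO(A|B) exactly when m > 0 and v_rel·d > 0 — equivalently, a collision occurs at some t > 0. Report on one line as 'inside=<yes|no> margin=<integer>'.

d = (-8, 1),  |d|² = 65;  R = 1+5 = 6,  c = 65−6² = 29
v_rel = (-7, 9),  |v_rel|² = 130;  v_rel·d = (-7)·(-8) + (9)·(1) = 65
130·t² − 130·t + 29 = 0  ⇒  m = 65² − 130·29 = 455
m = 455 > 0,  v_rel·d = 65 > 0  ⇒  inside

inside=yes margin=455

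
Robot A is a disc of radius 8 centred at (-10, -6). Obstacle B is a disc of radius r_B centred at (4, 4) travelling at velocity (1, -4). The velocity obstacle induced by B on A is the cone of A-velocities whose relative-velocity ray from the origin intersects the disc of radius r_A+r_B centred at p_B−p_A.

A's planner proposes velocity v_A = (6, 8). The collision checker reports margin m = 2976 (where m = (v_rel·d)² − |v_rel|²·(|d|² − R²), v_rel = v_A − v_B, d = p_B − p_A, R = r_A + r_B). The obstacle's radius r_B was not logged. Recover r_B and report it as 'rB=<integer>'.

m = 2976
d = (14, 10);  v_rel = (5, 12),  |v_rel|² = 169
v_rel×d = (5)·(10) − (12)·(14) = -118
since m = R²·169 − (-118)²:  R² = (13924 + 2976) / 169 = 100
R = √100 = 10  ⇒  r_B = 10 − 8 = 2

rB=2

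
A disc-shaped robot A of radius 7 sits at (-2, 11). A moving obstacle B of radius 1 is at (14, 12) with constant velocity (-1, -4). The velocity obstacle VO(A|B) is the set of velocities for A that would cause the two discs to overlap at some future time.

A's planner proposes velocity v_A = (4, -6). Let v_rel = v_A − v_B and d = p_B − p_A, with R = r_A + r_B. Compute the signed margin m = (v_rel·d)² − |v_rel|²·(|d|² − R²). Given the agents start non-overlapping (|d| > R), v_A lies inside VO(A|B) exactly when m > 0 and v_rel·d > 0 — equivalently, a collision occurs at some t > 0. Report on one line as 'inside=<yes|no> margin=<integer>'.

d = (16, 1),  |d|² = 257;  R = 7+1 = 8,  c = 257−8² = 193
v_rel = (5, -2),  |v_rel|² = 29;  v_rel·d = (5)·(16) + (-2)·(1) = 78
29·t² − 156·t + 193 = 0  ⇒  m = 78² − 29·193 = 487
m = 487 > 0,  v_rel·d = 78 > 0  ⇒  inside

inside=yes margin=487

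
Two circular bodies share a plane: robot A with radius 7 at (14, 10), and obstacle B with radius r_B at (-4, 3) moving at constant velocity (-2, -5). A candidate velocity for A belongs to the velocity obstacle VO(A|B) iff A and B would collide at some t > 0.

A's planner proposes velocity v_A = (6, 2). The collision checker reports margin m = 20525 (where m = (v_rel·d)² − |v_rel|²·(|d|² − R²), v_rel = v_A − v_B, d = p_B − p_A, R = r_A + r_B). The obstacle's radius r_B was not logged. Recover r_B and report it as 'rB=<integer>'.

m = 20525
d = (-18, -7);  v_rel = (8, 7),  |v_rel|² = 113
v_rel×d = (8)·(-7) − (7)·(-18) = 70
since m = R²·113 − 70²:  R² = (4900 + 20525) / 113 = 225
R = √225 = 15  ⇒  r_B = 15 − 7 = 8

rB=8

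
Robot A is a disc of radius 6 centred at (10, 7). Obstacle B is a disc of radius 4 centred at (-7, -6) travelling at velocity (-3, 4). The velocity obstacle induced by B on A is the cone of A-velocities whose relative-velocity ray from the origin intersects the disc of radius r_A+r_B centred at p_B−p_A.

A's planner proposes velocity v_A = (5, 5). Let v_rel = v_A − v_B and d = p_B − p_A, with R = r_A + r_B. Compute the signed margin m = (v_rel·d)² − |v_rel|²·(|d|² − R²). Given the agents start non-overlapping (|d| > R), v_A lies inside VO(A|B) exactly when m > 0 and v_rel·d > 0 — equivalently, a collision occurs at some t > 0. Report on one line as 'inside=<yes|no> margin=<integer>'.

d = (-17, -13),  |d|² = 458;  R = 6+4 = 10,  c = 458−10² = 358
v_rel = (8, 1),  |v_rel|² = 65;  v_rel·d = (8)·(-17) + (1)·(-13) = -149
65·t² + 298·t + 358 = 0  ⇒  m = (-149)² − 65·358 = -1069
m = -1069 < 0,  v_rel·d = -149 < 0  ⇒  outside

inside=no margin=-1069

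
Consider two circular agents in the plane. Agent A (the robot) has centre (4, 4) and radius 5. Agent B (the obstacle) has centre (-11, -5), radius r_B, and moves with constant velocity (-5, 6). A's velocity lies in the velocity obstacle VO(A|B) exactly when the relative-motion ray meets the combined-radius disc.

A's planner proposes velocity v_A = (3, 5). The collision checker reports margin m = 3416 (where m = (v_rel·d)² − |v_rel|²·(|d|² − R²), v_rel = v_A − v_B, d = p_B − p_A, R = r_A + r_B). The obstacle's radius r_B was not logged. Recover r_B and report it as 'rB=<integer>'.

m = 3416
d = (-15, -9);  v_rel = (8, -1),  |v_rel|² = 65
v_rel×d = (8)·(-9) − (-1)·(-15) = -87
since m = R²·65 − (-87)²:  R² = (7569 + 3416) / 65 = 169
R = √169 = 13  ⇒  r_B = 13 − 5 = 8

rB=8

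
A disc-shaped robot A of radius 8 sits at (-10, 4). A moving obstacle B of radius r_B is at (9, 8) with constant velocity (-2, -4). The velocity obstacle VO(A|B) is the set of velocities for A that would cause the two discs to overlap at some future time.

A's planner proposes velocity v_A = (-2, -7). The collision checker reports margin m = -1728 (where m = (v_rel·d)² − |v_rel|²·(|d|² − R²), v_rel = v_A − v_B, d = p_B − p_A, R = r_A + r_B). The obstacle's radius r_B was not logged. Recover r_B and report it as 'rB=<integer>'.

m = -1728
d = (19, 4);  v_rel = (0, -3),  |v_rel|² = 9
v_rel×d = (0)·(4) − (-3)·(19) = 57
since m = R²·9 − 57²:  R² = (3249 + -1728) / 9 = 169
R = √169 = 13  ⇒  r_B = 13 − 8 = 5

rB=5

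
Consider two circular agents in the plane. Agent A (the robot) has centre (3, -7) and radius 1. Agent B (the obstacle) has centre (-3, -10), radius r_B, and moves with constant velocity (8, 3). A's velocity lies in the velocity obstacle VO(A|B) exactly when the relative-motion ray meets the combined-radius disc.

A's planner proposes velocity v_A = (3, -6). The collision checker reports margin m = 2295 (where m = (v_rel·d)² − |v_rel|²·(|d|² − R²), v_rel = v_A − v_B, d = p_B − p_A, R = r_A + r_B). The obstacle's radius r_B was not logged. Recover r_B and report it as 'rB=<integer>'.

m = 2295
d = (-6, -3);  v_rel = (-5, -9),  |v_rel|² = 106
v_rel×d = (-5)·(-3) − (-9)·(-6) = -39
since m = R²·106 − (-39)²:  R² = (1521 + 2295) / 106 = 36
R = √36 = 6  ⇒  r_B = 6 − 1 = 5

rB=5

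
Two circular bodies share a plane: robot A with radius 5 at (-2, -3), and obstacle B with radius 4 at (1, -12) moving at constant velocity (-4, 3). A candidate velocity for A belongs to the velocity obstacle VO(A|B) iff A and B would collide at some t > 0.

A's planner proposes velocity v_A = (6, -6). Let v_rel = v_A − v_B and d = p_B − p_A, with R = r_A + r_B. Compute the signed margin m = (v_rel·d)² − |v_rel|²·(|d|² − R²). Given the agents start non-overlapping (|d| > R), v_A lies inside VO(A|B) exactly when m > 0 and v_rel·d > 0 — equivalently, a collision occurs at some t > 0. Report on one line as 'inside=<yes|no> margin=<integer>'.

d = (3, -9),  |d|² = 90;  R = 5+4 = 9,  c = 90−9² = 9
v_rel = (10, -9),  |v_rel|² = 181;  v_rel·d = (10)·(3) + (-9)·(-9) = 111
181·t² − 222·t + 9 = 0  ⇒  m = 111² − 181·9 = 10692
m = 10692 > 0,  v_rel·d = 111 > 0  ⇒  inside

inside=yes margin=10692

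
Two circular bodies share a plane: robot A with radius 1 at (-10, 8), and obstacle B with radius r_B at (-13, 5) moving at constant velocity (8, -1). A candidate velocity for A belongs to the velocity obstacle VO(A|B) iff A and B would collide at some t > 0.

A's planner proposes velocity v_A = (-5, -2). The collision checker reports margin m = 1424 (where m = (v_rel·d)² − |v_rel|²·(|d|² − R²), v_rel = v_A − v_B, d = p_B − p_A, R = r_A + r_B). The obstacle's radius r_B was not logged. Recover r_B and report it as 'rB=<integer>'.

m = 1424
d = (-3, -3);  v_rel = (-13, -1),  |v_rel|² = 170
v_rel×d = (-13)·(-3) − (-1)·(-3) = 36
since m = R²·170 − 36²:  R² = (1296 + 1424) / 170 = 16
R = √16 = 4  ⇒  r_B = 4 − 1 = 3

rB=3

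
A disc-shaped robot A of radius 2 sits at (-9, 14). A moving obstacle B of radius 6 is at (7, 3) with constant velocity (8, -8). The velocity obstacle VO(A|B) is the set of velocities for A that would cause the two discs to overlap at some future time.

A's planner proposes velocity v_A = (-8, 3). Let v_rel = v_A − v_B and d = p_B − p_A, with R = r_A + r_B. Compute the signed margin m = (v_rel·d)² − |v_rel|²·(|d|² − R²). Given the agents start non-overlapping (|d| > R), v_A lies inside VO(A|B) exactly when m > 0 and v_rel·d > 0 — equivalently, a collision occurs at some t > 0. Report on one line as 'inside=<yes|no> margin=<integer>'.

d = (16, -11),  |d|² = 377;  R = 2+6 = 8,  c = 377−8² = 313
v_rel = (-16, 11),  |v_rel|² = 377;  v_rel·d = (-16)·(16) + (11)·(-11) = -377
377·t² + 754·t + 313 = 0  ⇒  m = (-377)² − 377·313 = 24128
m = 24128 > 0,  v_rel·d = -377 < 0  ⇒  outside

inside=no margin=24128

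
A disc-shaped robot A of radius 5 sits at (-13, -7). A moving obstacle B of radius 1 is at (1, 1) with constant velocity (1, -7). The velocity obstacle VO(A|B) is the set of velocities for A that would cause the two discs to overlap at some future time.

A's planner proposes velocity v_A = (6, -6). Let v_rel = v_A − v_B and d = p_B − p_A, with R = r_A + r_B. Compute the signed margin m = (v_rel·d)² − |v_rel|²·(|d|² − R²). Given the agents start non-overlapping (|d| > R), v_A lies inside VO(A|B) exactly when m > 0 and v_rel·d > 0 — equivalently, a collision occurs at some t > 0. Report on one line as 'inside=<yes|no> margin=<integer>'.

d = (14, 8),  |d|² = 260;  R = 5+1 = 6,  c = 260−6² = 224
v_rel = (5, 1),  |v_rel|² = 26;  v_rel·d = (5)·(14) + (1)·(8) = 78
26·t² − 156·t + 224 = 0  ⇒  m = 78² − 26·224 = 260
m = 260 > 0,  v_rel·d = 78 > 0  ⇒  inside

inside=yes margin=260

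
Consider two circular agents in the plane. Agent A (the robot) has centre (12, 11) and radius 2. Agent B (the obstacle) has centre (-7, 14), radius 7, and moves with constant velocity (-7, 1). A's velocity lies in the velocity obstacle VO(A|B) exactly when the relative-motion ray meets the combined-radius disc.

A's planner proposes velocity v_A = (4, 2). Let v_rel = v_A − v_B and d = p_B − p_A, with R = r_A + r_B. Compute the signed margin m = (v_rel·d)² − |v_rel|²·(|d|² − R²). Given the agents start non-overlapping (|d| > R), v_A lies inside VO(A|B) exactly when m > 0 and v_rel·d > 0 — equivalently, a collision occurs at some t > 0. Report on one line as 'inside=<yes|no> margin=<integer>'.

d = (-19, 3),  |d|² = 370;  R = 2+7 = 9,  c = 370−9² = 289
v_rel = (11, 1),  |v_rel|² = 122;  v_rel·d = (11)·(-19) + (1)·(3) = -206
122·t² + 412·t + 289 = 0  ⇒  m = (-206)² − 122·289 = 7178
m = 7178 > 0,  v_rel·d = -206 < 0  ⇒  outside

inside=no margin=7178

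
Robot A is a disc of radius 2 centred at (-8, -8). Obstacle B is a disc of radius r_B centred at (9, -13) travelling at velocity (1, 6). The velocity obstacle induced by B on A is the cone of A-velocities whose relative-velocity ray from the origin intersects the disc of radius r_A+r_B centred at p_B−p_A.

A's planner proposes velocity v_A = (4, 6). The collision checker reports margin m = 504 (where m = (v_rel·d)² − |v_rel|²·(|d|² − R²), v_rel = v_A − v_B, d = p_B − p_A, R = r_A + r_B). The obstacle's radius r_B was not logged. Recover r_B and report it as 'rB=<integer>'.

m = 504
d = (17, -5);  v_rel = (3, 0),  |v_rel|² = 9
v_rel×d = (3)·(-5) − (0)·(17) = -15
since m = R²·9 − (-15)²:  R² = (225 + 504) / 9 = 81
R = √81 = 9  ⇒  r_B = 9 − 2 = 7

rB=7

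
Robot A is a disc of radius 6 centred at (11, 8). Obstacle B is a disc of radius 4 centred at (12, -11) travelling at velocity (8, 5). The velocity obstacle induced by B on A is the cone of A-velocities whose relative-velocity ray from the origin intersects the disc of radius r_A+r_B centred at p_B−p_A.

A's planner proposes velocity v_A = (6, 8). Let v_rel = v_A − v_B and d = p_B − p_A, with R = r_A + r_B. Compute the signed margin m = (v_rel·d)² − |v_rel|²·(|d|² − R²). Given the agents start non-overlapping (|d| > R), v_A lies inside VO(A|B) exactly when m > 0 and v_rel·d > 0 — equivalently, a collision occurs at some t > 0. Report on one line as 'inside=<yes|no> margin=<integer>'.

d = (1, -19),  |d|² = 362;  R = 6+4 = 10,  c = 362−10² = 262
v_rel = (-2, 3),  |v_rel|² = 13;  v_rel·d = (-2)·(1) + (3)·(-19) = -59
13·t² + 118·t + 262 = 0  ⇒  m = (-59)² − 13·262 = 75
m = 75 > 0,  v_rel·d = -59 < 0  ⇒  outside

inside=no margin=75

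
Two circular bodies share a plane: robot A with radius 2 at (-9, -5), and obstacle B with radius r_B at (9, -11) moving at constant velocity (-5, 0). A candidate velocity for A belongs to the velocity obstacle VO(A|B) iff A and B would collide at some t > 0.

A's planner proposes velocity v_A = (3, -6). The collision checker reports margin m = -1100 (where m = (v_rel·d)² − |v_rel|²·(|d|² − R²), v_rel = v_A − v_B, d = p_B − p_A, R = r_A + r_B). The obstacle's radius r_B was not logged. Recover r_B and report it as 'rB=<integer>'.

m = -1100
d = (18, -6);  v_rel = (8, -6),  |v_rel|² = 100
v_rel×d = (8)·(-6) − (-6)·(18) = 60
since m = R²·100 − 60²:  R² = (3600 + -1100) / 100 = 25
R = √25 = 5  ⇒  r_B = 5 − 2 = 3

rB=3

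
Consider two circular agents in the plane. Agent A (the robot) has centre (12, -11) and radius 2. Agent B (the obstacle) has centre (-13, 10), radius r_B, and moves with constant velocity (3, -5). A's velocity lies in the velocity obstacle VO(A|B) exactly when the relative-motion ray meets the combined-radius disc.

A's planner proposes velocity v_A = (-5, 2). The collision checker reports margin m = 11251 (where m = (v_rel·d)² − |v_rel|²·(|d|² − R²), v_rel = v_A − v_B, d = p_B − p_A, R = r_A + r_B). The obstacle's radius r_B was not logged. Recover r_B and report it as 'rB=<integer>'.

m = 11251
d = (-25, 21);  v_rel = (-8, 7),  |v_rel|² = 113
v_rel×d = (-8)·(21) − (7)·(-25) = 7
since m = R²·113 − 7²:  R² = (49 + 11251) / 113 = 100
R = √100 = 10  ⇒  r_B = 10 − 2 = 8

rB=8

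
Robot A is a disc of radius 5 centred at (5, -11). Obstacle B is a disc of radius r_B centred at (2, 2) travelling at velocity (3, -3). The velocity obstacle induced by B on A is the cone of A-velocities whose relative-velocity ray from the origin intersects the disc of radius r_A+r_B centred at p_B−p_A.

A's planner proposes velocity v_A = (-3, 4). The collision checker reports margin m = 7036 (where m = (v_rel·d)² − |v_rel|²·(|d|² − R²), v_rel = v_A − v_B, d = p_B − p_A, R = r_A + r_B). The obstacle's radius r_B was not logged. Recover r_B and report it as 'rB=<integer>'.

m = 7036
d = (-3, 13);  v_rel = (-6, 7),  |v_rel|² = 85
v_rel×d = (-6)·(13) − (7)·(-3) = -57
since m = R²·85 − (-57)²:  R² = (3249 + 7036) / 85 = 121
R = √121 = 11  ⇒  r_B = 11 − 5 = 6

rB=6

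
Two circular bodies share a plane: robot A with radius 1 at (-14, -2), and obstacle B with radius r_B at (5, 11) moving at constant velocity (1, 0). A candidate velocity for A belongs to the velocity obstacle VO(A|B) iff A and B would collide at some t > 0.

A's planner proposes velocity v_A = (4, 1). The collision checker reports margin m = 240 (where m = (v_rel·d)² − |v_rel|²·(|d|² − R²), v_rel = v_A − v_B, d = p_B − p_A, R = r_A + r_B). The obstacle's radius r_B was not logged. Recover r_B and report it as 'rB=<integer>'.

m = 240
d = (19, 13);  v_rel = (3, 1),  |v_rel|² = 10
v_rel×d = (3)·(13) − (1)·(19) = 20
since m = R²·10 − 20²:  R² = (400 + 240) / 10 = 64
R = √64 = 8  ⇒  r_B = 8 − 1 = 7

rB=7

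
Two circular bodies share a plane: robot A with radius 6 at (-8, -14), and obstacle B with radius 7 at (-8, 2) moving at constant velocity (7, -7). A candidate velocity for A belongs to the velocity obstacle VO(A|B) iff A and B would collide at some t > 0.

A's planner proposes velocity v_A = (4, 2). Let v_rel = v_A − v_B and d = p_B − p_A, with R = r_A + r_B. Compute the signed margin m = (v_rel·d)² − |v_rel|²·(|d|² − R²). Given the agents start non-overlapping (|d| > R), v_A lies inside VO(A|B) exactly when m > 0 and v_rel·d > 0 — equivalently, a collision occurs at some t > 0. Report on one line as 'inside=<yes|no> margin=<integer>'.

d = (0, 16),  |d|² = 256;  R = 6+7 = 13,  c = 256−13² = 87
v_rel = (-3, 9),  |v_rel|² = 90;  v_rel·d = (-3)·(0) + (9)·(16) = 144
90·t² − 288·t + 87 = 0  ⇒  m = 144² − 90·87 = 12906
m = 12906 > 0,  v_rel·d = 144 > 0  ⇒  inside

inside=yes margin=12906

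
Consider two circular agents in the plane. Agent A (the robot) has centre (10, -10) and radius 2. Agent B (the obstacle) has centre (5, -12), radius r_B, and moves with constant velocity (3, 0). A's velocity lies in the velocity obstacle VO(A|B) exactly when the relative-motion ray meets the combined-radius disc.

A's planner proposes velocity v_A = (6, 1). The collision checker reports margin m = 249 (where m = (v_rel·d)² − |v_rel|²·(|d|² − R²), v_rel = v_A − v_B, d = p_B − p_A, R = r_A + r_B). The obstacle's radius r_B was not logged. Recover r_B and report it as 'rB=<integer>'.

m = 249
d = (-5, -2);  v_rel = (3, 1),  |v_rel|² = 10
v_rel×d = (3)·(-2) − (1)·(-5) = -1
since m = R²·10 − (-1)²:  R² = (1 + 249) / 10 = 25
R = √25 = 5  ⇒  r_B = 5 − 2 = 3

rB=3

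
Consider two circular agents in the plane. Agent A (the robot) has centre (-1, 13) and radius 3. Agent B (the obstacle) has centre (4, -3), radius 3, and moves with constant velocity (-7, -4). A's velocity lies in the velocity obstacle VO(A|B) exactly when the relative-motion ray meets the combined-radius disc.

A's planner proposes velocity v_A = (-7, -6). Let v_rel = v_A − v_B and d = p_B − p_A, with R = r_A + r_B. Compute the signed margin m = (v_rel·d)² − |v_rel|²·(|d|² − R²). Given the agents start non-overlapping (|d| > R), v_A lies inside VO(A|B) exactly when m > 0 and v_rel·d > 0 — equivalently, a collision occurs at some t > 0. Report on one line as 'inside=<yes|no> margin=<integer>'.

d = (5, -16),  |d|² = 281;  R = 3+3 = 6,  c = 281−6² = 245
v_rel = (0, -2),  |v_rel|² = 4;  v_rel·d = (0)·(5) + (-2)·(-16) = 32
4·t² − 64·t + 245 = 0  ⇒  m = 32² − 4·245 = 44
m = 44 > 0,  v_rel·d = 32 > 0  ⇒  inside

inside=yes margin=44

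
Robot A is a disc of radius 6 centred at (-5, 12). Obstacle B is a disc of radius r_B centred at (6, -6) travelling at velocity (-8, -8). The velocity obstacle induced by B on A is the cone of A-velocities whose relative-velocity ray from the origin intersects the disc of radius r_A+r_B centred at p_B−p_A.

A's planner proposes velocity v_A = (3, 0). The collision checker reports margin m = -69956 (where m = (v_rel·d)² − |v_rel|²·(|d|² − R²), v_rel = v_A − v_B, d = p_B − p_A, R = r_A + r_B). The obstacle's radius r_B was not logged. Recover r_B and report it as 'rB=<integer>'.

m = -69956
d = (11, -18);  v_rel = (11, 8),  |v_rel|² = 185
v_rel×d = (11)·(-18) − (8)·(11) = -286
since m = R²·185 − (-286)²:  R² = (81796 + -69956) / 185 = 64
R = √64 = 8  ⇒  r_B = 8 − 6 = 2

rB=2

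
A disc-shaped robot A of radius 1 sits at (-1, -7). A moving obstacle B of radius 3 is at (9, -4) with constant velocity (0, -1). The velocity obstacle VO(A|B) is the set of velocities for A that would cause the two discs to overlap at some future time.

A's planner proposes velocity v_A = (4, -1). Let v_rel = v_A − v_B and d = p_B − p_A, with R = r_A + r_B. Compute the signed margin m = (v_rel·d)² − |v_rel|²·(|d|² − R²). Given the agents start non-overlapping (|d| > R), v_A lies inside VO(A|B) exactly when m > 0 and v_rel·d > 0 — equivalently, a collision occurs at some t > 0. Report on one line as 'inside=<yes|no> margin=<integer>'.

d = (10, 3),  |d|² = 109;  R = 1+3 = 4,  c = 109−4² = 93
v_rel = (4, 0),  |v_rel|² = 16;  v_rel·d = (4)·(10) + (0)·(3) = 40
16·t² − 80·t + 93 = 0  ⇒  m = 40² − 16·93 = 112
m = 112 > 0,  v_rel·d = 40 > 0  ⇒  inside

inside=yes margin=112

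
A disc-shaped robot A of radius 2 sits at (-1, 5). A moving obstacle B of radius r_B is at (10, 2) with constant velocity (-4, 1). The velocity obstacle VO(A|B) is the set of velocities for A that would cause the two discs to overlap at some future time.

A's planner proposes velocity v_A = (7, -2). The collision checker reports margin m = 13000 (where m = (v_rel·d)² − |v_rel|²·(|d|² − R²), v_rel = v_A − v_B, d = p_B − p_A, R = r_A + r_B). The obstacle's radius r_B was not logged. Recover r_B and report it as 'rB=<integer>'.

m = 13000
d = (11, -3);  v_rel = (11, -3),  |v_rel|² = 130
v_rel×d = (11)·(-3) − (-3)·(11) = 0
since m = R²·130 − 0²:  R² = (0 + 13000) / 130 = 100
R = √100 = 10  ⇒  r_B = 10 − 2 = 8

rB=8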